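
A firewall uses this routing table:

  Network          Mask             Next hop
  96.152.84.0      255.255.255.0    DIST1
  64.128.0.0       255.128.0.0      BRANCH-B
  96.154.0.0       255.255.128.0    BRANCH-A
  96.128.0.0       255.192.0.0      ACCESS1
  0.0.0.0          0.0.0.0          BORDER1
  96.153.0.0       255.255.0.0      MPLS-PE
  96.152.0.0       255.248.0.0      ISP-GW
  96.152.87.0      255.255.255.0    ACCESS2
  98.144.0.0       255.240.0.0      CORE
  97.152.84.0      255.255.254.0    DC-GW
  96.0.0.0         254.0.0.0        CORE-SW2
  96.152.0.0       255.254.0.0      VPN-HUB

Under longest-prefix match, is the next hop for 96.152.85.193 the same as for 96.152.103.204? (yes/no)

96.152.85.193: longest match 96.152.0.0/15 -> VPN-HUB
96.152.103.204: longest match 96.152.0.0/15 -> VPN-HUB

yes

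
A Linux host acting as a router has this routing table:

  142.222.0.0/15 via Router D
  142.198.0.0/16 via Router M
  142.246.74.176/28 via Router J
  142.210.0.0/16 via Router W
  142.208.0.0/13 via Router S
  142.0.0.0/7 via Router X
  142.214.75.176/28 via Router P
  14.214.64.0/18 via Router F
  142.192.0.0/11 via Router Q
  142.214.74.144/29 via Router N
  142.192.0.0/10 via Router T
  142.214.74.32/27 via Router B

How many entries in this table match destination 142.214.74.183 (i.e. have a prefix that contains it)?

4

Prefixes containing 142.214.74.183:
  142.0.0.0/7 (142.0.0.0 - 143.255.255.255)
  142.192.0.0/10 (142.192.0.0 - 142.255.255.255)
  142.192.0.0/11 (142.192.0.0 - 142.223.255.255)
  142.208.0.0/13 (142.208.0.0 - 142.215.255.255)
Total matching entries: 4.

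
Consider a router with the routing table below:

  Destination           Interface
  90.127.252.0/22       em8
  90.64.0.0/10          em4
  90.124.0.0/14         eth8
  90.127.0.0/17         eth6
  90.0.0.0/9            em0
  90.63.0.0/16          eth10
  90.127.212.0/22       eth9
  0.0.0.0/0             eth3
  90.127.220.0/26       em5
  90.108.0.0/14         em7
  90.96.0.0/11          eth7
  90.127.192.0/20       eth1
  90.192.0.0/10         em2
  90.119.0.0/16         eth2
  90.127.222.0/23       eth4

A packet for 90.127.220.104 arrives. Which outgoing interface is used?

Routes whose prefix contains 90.127.220.104:
  0.0.0.0/0 (default, matches everything) -> eth3
  90.0.0.0/9 (90.0.0.0 - 90.127.255.255) -> em0
  90.64.0.0/10 (90.64.0.0 - 90.127.255.255) -> em4
  90.96.0.0/11 (90.96.0.0 - 90.127.255.255) -> eth7
  90.124.0.0/14 (90.124.0.0 - 90.127.255.255) -> eth8
More-specific entries that do NOT match:
  90.127.220.0/26 (90.127.220.0 - 90.127.220.63) does not contain 90.127.220.104
  90.127.222.0/23 (90.127.222.0 - 90.127.223.255) does not contain 90.127.220.104
  90.127.252.0/22 (90.127.252.0 - 90.127.255.255) does not contain 90.127.220.104
  90.127.212.0/22 (90.127.212.0 - 90.127.215.255) does not contain 90.127.220.104
  90.127.192.0/20 (90.127.192.0 - 90.127.207.255) does not contain 90.127.220.104
  90.127.0.0/17 (90.127.0.0 - 90.127.127.255) does not contain 90.127.220.104
  90.63.0.0/16 (90.63.0.0 - 90.63.255.255) does not contain 90.127.220.104
  90.119.0.0/16 (90.119.0.0 - 90.119.255.255) does not contain 90.127.220.104
Longest matching prefix is /14 -> interface eth8.

eth8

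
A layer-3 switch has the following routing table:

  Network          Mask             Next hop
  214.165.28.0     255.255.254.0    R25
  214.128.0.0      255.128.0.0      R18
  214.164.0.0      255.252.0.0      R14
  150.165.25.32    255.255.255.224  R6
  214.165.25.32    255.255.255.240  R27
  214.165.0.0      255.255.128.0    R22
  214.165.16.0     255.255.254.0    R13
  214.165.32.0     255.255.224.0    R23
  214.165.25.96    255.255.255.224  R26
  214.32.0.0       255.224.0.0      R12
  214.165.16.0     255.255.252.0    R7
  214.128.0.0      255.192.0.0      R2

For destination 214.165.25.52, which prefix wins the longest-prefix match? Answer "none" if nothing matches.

214.165.0.0/17

Entries matching 214.165.25.52:
  214.128.0.0/9 (214.128.0.0 - 214.255.255.255)
  214.128.0.0/10 (214.128.0.0 - 214.191.255.255)
  214.164.0.0/14 (214.164.0.0 - 214.167.255.255)
  214.165.0.0/17 (214.165.0.0 - 214.165.127.255)
Most specific is 214.165.0.0/17.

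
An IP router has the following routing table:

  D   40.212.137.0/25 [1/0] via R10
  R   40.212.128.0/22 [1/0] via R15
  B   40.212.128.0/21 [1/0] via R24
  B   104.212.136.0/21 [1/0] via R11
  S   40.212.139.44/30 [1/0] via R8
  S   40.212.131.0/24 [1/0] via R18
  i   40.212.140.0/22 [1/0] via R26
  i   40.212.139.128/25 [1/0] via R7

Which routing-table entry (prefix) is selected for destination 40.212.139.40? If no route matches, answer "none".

40.212.139.40 is outside every listed prefix and there is no default route.

none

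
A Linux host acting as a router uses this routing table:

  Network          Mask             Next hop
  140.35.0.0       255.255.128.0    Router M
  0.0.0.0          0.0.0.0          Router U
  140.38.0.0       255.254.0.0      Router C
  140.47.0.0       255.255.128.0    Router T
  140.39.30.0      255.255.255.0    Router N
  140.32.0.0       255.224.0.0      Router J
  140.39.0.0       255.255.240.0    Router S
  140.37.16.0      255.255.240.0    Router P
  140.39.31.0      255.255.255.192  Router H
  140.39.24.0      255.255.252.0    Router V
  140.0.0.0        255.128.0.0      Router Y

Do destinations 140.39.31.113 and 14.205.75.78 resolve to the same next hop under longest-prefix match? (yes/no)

no

140.39.31.113: longest match 140.38.0.0/15 -> Router C
14.205.75.78: longest match 0.0.0.0/0 -> Router U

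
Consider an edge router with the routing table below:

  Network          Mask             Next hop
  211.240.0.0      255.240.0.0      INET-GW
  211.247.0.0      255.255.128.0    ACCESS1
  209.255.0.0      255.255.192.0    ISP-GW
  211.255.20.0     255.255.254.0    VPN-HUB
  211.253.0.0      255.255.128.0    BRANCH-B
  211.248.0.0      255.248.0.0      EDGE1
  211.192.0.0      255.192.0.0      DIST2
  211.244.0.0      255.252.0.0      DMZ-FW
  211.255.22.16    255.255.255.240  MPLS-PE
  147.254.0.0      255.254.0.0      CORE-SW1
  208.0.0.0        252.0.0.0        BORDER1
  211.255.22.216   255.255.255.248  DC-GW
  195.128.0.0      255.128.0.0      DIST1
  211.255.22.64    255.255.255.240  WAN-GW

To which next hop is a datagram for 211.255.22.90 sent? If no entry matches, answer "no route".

Routes whose prefix contains 211.255.22.90:
  208.0.0.0/6 (208.0.0.0 - 211.255.255.255) -> BORDER1
  211.192.0.0/10 (211.192.0.0 - 211.255.255.255) -> DIST2
  211.240.0.0/12 (211.240.0.0 - 211.255.255.255) -> INET-GW
  211.248.0.0/13 (211.248.0.0 - 211.255.255.255) -> EDGE1
More-specific entries that do NOT match:
  211.255.22.216/29 (211.255.22.216 - 211.255.22.223) does not contain 211.255.22.90
  211.255.22.16/28 (211.255.22.16 - 211.255.22.31) does not contain 211.255.22.90
  211.255.22.64/28 (211.255.22.64 - 211.255.22.79) does not contain 211.255.22.90
  211.255.20.0/23 (211.255.20.0 - 211.255.21.255) does not contain 211.255.22.90
  209.255.0.0/18 (209.255.0.0 - 209.255.63.255) does not contain 211.255.22.90
  211.247.0.0/17 (211.247.0.0 - 211.247.127.255) does not contain 211.255.22.90
  211.253.0.0/17 (211.253.0.0 - 211.253.127.255) does not contain 211.255.22.90
  147.254.0.0/15 (147.254.0.0 - 147.255.255.255) does not contain 211.255.22.90
  211.244.0.0/14 (211.244.0.0 - 211.247.255.255) does not contain 211.255.22.90
Longest matching prefix is /13 -> next hop EDGE1.

EDGE1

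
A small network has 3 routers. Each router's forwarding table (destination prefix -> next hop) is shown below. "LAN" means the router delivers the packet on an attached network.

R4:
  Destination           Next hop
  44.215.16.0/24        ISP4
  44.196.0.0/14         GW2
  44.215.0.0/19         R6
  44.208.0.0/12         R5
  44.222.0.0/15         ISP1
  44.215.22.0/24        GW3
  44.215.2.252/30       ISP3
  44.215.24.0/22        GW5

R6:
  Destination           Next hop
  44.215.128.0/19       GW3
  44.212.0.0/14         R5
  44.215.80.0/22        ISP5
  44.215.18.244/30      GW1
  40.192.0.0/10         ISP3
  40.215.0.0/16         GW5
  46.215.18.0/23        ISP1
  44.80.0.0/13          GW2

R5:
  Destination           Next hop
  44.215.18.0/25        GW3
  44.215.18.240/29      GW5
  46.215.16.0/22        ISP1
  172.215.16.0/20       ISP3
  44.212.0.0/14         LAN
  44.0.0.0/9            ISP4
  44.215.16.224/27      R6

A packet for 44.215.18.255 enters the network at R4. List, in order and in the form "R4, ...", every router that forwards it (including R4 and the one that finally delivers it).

At R4: longest match for 44.215.18.255 is 44.215.0.0/19 -> R6
At R6: longest match for 44.215.18.255 is 44.212.0.0/14 -> R5
At R5: longest match for 44.215.18.255 is 44.212.0.0/14 -> LAN

R4, R6, R5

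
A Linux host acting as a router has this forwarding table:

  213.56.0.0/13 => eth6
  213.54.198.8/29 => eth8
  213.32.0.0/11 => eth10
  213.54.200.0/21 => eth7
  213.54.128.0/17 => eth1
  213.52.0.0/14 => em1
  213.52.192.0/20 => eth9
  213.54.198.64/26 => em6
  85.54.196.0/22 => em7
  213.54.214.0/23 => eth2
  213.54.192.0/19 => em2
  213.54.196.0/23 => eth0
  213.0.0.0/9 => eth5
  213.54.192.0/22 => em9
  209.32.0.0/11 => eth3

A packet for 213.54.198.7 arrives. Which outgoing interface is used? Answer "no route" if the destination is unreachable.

Routes whose prefix contains 213.54.198.7:
  213.0.0.0/9 (213.0.0.0 - 213.127.255.255) -> eth5
  213.32.0.0/11 (213.32.0.0 - 213.63.255.255) -> eth10
  213.52.0.0/14 (213.52.0.0 - 213.55.255.255) -> em1
  213.54.128.0/17 (213.54.128.0 - 213.54.255.255) -> eth1
  213.54.192.0/19 (213.54.192.0 - 213.54.223.255) -> em2
More-specific entries that do NOT match:
  213.54.198.8/29 (213.54.198.8 - 213.54.198.15) does not contain 213.54.198.7
  213.54.198.64/26 (213.54.198.64 - 213.54.198.127) does not contain 213.54.198.7
  213.54.214.0/23 (213.54.214.0 - 213.54.215.255) does not contain 213.54.198.7
  213.54.196.0/23 (213.54.196.0 - 213.54.197.255) does not contain 213.54.198.7
  85.54.196.0/22 (85.54.196.0 - 85.54.199.255) does not contain 213.54.198.7
  213.54.192.0/22 (213.54.192.0 - 213.54.195.255) does not contain 213.54.198.7
  213.54.200.0/21 (213.54.200.0 - 213.54.207.255) does not contain 213.54.198.7
  213.52.192.0/20 (213.52.192.0 - 213.52.207.255) does not contain 213.54.198.7
Longest matching prefix is /19 -> interface em2.

em2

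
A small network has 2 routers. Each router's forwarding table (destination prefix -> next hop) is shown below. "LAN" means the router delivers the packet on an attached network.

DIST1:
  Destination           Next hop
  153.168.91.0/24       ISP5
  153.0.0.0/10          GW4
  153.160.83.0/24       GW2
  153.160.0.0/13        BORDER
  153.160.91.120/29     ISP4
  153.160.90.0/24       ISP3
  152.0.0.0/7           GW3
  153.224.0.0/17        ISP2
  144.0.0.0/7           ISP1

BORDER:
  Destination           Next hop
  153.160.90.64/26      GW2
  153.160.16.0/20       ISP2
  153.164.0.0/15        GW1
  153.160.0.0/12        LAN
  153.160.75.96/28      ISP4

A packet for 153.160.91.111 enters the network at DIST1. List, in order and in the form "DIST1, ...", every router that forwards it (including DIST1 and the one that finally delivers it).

At DIST1: longest match for 153.160.91.111 is 153.160.0.0/13 -> BORDER
At BORDER: longest match for 153.160.91.111 is 153.160.0.0/12 -> LAN

DIST1, BORDER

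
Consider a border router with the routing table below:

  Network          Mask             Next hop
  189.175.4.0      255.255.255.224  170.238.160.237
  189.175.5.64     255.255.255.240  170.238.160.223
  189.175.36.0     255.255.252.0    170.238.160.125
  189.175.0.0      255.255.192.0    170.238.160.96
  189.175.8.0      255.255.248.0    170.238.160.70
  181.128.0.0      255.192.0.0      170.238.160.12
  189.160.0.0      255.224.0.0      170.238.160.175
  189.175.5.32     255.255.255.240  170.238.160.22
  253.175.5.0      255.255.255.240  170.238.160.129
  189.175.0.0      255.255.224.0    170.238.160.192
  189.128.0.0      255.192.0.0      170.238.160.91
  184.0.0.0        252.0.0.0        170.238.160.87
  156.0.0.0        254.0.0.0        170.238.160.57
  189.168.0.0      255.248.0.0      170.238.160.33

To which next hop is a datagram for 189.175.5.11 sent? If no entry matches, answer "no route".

170.238.160.192

Routes whose prefix contains 189.175.5.11:
  189.128.0.0/10 (189.128.0.0 - 189.191.255.255) -> 170.238.160.91
  189.160.0.0/11 (189.160.0.0 - 189.191.255.255) -> 170.238.160.175
  189.168.0.0/13 (189.168.0.0 - 189.175.255.255) -> 170.238.160.33
  189.175.0.0/18 (189.175.0.0 - 189.175.63.255) -> 170.238.160.96
  189.175.0.0/19 (189.175.0.0 - 189.175.31.255) -> 170.238.160.192
More-specific entries that do NOT match:
  189.175.5.64/28 (189.175.5.64 - 189.175.5.79) does not contain 189.175.5.11
  189.175.5.32/28 (189.175.5.32 - 189.175.5.47) does not contain 189.175.5.11
  253.175.5.0/28 (253.175.5.0 - 253.175.5.15) does not contain 189.175.5.11
  189.175.4.0/27 (189.175.4.0 - 189.175.4.31) does not contain 189.175.5.11
  189.175.36.0/22 (189.175.36.0 - 189.175.39.255) does not contain 189.175.5.11
  189.175.8.0/21 (189.175.8.0 - 189.175.15.255) does not contain 189.175.5.11
Longest matching prefix is /19 -> next hop 170.238.160.192.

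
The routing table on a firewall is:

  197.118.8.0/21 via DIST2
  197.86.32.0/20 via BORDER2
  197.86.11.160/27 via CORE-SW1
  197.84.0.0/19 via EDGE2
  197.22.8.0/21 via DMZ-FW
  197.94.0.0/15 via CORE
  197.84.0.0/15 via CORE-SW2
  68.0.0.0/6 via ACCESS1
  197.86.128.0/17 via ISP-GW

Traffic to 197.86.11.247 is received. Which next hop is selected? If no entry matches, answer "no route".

No entry's prefix contains 197.86.11.247; there is no default route.

no route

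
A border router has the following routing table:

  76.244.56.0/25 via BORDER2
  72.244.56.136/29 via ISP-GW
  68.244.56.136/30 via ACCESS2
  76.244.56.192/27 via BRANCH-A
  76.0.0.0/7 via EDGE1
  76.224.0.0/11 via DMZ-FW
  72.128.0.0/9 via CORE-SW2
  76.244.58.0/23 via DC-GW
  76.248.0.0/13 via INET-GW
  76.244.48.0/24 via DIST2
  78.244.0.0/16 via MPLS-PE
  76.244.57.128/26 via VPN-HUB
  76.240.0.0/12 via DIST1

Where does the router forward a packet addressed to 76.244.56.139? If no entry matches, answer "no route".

Routes whose prefix contains 76.244.56.139:
  76.0.0.0/7 (76.0.0.0 - 77.255.255.255) -> EDGE1
  76.224.0.0/11 (76.224.0.0 - 76.255.255.255) -> DMZ-FW
  76.240.0.0/12 (76.240.0.0 - 76.255.255.255) -> DIST1
More-specific entries that do NOT match:
  68.244.56.136/30 (68.244.56.136 - 68.244.56.139) does not contain 76.244.56.139
  72.244.56.136/29 (72.244.56.136 - 72.244.56.143) does not contain 76.244.56.139
  76.244.56.192/27 (76.244.56.192 - 76.244.56.223) does not contain 76.244.56.139
  76.244.57.128/26 (76.244.57.128 - 76.244.57.191) does not contain 76.244.56.139
  76.244.56.0/25 (76.244.56.0 - 76.244.56.127) does not contain 76.244.56.139
  76.244.48.0/24 (76.244.48.0 - 76.244.48.255) does not contain 76.244.56.139
  76.244.58.0/23 (76.244.58.0 - 76.244.59.255) does not contain 76.244.56.139
  78.244.0.0/16 (78.244.0.0 - 78.244.255.255) does not contain 76.244.56.139
  76.248.0.0/13 (76.248.0.0 - 76.255.255.255) does not contain 76.244.56.139
Longest matching prefix is /12 -> next hop DIST1.

DIST1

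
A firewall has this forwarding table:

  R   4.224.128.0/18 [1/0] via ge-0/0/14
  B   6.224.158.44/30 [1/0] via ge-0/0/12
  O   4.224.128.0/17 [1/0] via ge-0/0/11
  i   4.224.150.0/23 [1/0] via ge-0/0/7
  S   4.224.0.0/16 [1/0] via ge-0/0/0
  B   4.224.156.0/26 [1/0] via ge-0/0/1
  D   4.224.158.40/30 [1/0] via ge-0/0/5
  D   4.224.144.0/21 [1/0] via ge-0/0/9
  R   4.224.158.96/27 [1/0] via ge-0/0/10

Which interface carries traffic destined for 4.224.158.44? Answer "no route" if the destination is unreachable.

Routes whose prefix contains 4.224.158.44:
  4.224.0.0/16 (4.224.0.0 - 4.224.255.255) -> ge-0/0/0
  4.224.128.0/17 (4.224.128.0 - 4.224.255.255) -> ge-0/0/11
  4.224.128.0/18 (4.224.128.0 - 4.224.191.255) -> ge-0/0/14
More-specific entries that do NOT match:
  6.224.158.44/30 (6.224.158.44 - 6.224.158.47) does not contain 4.224.158.44
  4.224.158.40/30 (4.224.158.40 - 4.224.158.43) does not contain 4.224.158.44
  4.224.158.96/27 (4.224.158.96 - 4.224.158.127) does not contain 4.224.158.44
  4.224.156.0/26 (4.224.156.0 - 4.224.156.63) does not contain 4.224.158.44
  4.224.150.0/23 (4.224.150.0 - 4.224.151.255) does not contain 4.224.158.44
  4.224.144.0/21 (4.224.144.0 - 4.224.151.255) does not contain 4.224.158.44
Longest matching prefix is /18 -> interface ge-0/0/14.

ge-0/0/14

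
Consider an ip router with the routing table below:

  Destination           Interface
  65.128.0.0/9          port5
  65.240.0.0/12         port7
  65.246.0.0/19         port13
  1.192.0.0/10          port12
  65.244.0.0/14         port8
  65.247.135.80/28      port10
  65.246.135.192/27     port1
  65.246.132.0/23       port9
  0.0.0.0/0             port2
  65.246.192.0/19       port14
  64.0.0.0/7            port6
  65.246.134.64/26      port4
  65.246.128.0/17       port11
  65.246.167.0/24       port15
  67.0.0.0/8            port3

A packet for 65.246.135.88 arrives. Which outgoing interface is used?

port11

Routes whose prefix contains 65.246.135.88:
  0.0.0.0/0 (default, matches everything) -> port2
  64.0.0.0/7 (64.0.0.0 - 65.255.255.255) -> port6
  65.128.0.0/9 (65.128.0.0 - 65.255.255.255) -> port5
  65.240.0.0/12 (65.240.0.0 - 65.255.255.255) -> port7
  65.244.0.0/14 (65.244.0.0 - 65.247.255.255) -> port8
  65.246.128.0/17 (65.246.128.0 - 65.246.255.255) -> port11
More-specific entries that do NOT match:
  65.247.135.80/28 (65.247.135.80 - 65.247.135.95) does not contain 65.246.135.88
  65.246.135.192/27 (65.246.135.192 - 65.246.135.223) does not contain 65.246.135.88
  65.246.134.64/26 (65.246.134.64 - 65.246.134.127) does not contain 65.246.135.88
  65.246.167.0/24 (65.246.167.0 - 65.246.167.255) does not contain 65.246.135.88
  65.246.132.0/23 (65.246.132.0 - 65.246.133.255) does not contain 65.246.135.88
  65.246.0.0/19 (65.246.0.0 - 65.246.31.255) does not contain 65.246.135.88
  65.246.192.0/19 (65.246.192.0 - 65.246.223.255) does not contain 65.246.135.88
Longest matching prefix is /17 -> interface port11.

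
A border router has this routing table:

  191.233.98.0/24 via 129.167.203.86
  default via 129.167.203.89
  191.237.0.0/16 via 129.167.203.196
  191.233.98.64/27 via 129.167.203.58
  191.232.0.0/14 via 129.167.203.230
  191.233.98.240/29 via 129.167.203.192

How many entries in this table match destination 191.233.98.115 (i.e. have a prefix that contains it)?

Prefixes containing 191.233.98.115:
  0.0.0.0/0 (default, matches everything)
  191.232.0.0/14 (191.232.0.0 - 191.235.255.255)
  191.233.98.0/24 (191.233.98.0 - 191.233.98.255)
Total matching entries: 3.

3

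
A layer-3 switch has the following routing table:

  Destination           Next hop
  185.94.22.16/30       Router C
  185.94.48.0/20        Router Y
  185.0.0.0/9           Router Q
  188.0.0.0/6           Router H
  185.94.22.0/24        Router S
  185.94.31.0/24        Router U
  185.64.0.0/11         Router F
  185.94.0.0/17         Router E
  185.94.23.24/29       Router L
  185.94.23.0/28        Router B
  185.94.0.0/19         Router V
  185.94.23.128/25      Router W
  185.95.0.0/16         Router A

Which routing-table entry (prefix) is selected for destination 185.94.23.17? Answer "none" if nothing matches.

Entries matching 185.94.23.17:
  185.0.0.0/9 (185.0.0.0 - 185.127.255.255)
  185.64.0.0/11 (185.64.0.0 - 185.95.255.255)
  185.94.0.0/17 (185.94.0.0 - 185.94.127.255)
  185.94.0.0/19 (185.94.0.0 - 185.94.31.255)
Most specific is 185.94.0.0/19.

185.94.0.0/19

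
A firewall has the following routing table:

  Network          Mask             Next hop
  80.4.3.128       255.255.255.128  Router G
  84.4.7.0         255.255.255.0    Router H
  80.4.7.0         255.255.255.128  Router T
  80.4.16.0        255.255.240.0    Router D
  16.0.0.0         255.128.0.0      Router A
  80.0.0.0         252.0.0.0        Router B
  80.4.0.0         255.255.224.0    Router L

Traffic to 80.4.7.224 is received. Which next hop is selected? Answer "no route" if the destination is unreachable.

Router L

Routes whose prefix contains 80.4.7.224:
  80.0.0.0/6 (80.0.0.0 - 83.255.255.255) -> Router B
  80.4.0.0/19 (80.4.0.0 - 80.4.31.255) -> Router L
More-specific entries that do NOT match:
  80.4.3.128/25 (80.4.3.128 - 80.4.3.255) does not contain 80.4.7.224
  80.4.7.0/25 (80.4.7.0 - 80.4.7.127) does not contain 80.4.7.224
  84.4.7.0/24 (84.4.7.0 - 84.4.7.255) does not contain 80.4.7.224
  80.4.16.0/20 (80.4.16.0 - 80.4.31.255) does not contain 80.4.7.224
Longest matching prefix is /19 -> next hop Router L.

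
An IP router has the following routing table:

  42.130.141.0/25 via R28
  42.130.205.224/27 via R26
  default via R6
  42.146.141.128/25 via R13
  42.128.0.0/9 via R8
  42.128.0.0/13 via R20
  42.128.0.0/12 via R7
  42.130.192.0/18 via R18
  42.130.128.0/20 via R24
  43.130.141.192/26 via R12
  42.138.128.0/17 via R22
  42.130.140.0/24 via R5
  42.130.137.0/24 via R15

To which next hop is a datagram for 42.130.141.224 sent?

Routes whose prefix contains 42.130.141.224:
  0.0.0.0/0 (default, matches everything) -> R6
  42.128.0.0/9 (42.128.0.0 - 42.255.255.255) -> R8
  42.128.0.0/12 (42.128.0.0 - 42.143.255.255) -> R7
  42.128.0.0/13 (42.128.0.0 - 42.135.255.255) -> R20
  42.130.128.0/20 (42.130.128.0 - 42.130.143.255) -> R24
More-specific entries that do NOT match:
  42.130.205.224/27 (42.130.205.224 - 42.130.205.255) does not contain 42.130.141.224
  43.130.141.192/26 (43.130.141.192 - 43.130.141.255) does not contain 42.130.141.224
  42.130.141.0/25 (42.130.141.0 - 42.130.141.127) does not contain 42.130.141.224
  42.146.141.128/25 (42.146.141.128 - 42.146.141.255) does not contain 42.130.141.224
  42.130.140.0/24 (42.130.140.0 - 42.130.140.255) does not contain 42.130.141.224
  42.130.137.0/24 (42.130.137.0 - 42.130.137.255) does not contain 42.130.141.224
Longest matching prefix is /20 -> next hop R24.

R24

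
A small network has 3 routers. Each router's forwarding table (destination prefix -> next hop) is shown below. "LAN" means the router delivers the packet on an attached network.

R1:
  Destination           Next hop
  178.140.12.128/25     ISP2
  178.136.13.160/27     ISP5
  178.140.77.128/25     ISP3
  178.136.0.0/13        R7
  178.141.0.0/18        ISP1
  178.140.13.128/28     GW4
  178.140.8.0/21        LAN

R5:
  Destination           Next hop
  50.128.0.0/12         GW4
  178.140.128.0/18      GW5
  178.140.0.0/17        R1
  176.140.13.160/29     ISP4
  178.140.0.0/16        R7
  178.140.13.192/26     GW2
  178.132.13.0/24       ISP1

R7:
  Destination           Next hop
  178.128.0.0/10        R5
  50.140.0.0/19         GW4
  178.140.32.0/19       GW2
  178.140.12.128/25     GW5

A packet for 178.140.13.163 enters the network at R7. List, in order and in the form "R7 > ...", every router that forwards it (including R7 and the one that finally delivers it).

R7 > R5 > R1

At R7: longest match for 178.140.13.163 is 178.128.0.0/10 -> R5
At R5: longest match for 178.140.13.163 is 178.140.0.0/17 -> R1
At R1: longest match for 178.140.13.163 is 178.140.8.0/21 -> LAN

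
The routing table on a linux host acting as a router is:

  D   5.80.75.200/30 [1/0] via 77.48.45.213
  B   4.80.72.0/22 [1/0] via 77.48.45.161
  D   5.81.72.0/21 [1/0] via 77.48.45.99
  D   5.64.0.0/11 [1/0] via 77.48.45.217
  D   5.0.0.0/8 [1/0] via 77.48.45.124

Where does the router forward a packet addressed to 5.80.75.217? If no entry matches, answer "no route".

Routes whose prefix contains 5.80.75.217:
  5.0.0.0/8 (5.0.0.0 - 5.255.255.255) -> 77.48.45.124
  5.64.0.0/11 (5.64.0.0 - 5.95.255.255) -> 77.48.45.217
More-specific entries that do NOT match:
  5.80.75.200/30 (5.80.75.200 - 5.80.75.203) does not contain 5.80.75.217
  4.80.72.0/22 (4.80.72.0 - 4.80.75.255) does not contain 5.80.75.217
  5.81.72.0/21 (5.81.72.0 - 5.81.79.255) does not contain 5.80.75.217
Longest matching prefix is /11 -> next hop 77.48.45.217.

77.48.45.217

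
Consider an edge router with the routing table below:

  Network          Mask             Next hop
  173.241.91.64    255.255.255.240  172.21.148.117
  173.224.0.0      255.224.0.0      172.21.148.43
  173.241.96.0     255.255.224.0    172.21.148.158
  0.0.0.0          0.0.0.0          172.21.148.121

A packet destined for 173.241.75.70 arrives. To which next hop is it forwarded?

Routes whose prefix contains 173.241.75.70:
  0.0.0.0/0 (default, matches everything) -> 172.21.148.121
  173.224.0.0/11 (173.224.0.0 - 173.255.255.255) -> 172.21.148.43
More-specific entries that do NOT match:
  173.241.91.64/28 (173.241.91.64 - 173.241.91.79) does not contain 173.241.75.70
  173.241.96.0/19 (173.241.96.0 - 173.241.127.255) does not contain 173.241.75.70
Longest matching prefix is /11 -> next hop 172.21.148.43.

172.21.148.43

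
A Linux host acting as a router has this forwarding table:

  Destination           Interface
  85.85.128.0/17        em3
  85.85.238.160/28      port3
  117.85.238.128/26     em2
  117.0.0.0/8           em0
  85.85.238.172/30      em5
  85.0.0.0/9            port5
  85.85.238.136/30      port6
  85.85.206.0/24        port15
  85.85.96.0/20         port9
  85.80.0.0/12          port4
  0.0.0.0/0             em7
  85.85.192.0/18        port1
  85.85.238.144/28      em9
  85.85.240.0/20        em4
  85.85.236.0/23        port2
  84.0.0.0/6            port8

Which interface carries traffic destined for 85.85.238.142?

Routes whose prefix contains 85.85.238.142:
  0.0.0.0/0 (default, matches everything) -> em7
  84.0.0.0/6 (84.0.0.0 - 87.255.255.255) -> port8
  85.0.0.0/9 (85.0.0.0 - 85.127.255.255) -> port5
  85.80.0.0/12 (85.80.0.0 - 85.95.255.255) -> port4
  85.85.128.0/17 (85.85.128.0 - 85.85.255.255) -> em3
  85.85.192.0/18 (85.85.192.0 - 85.85.255.255) -> port1
More-specific entries that do NOT match:
  85.85.238.172/30 (85.85.238.172 - 85.85.238.175) does not contain 85.85.238.142
  85.85.238.136/30 (85.85.238.136 - 85.85.238.139) does not contain 85.85.238.142
  85.85.238.160/28 (85.85.238.160 - 85.85.238.175) does not contain 85.85.238.142
  85.85.238.144/28 (85.85.238.144 - 85.85.238.159) does not contain 85.85.238.142
  117.85.238.128/26 (117.85.238.128 - 117.85.238.191) does not contain 85.85.238.142
  85.85.206.0/24 (85.85.206.0 - 85.85.206.255) does not contain 85.85.238.142
  85.85.236.0/23 (85.85.236.0 - 85.85.237.255) does not contain 85.85.238.142
  85.85.96.0/20 (85.85.96.0 - 85.85.111.255) does not contain 85.85.238.142
  85.85.240.0/20 (85.85.240.0 - 85.85.255.255) does not contain 85.85.238.142
Longest matching prefix is /18 -> interface port1.

port1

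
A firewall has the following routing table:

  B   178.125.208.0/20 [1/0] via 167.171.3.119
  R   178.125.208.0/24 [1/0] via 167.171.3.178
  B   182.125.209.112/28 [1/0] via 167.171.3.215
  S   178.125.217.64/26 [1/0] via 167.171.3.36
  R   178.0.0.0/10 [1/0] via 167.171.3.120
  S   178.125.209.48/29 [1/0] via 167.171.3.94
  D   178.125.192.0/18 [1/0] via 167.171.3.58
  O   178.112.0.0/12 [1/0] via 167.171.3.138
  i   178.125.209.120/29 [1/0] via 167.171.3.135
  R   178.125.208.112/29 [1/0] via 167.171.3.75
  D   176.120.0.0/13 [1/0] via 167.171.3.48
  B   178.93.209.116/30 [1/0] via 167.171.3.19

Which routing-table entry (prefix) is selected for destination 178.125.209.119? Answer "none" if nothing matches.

Entries matching 178.125.209.119:
  178.112.0.0/12 (178.112.0.0 - 178.127.255.255)
  178.125.192.0/18 (178.125.192.0 - 178.125.255.255)
  178.125.208.0/20 (178.125.208.0 - 178.125.223.255)
Most specific is 178.125.208.0/20.

178.125.208.0/20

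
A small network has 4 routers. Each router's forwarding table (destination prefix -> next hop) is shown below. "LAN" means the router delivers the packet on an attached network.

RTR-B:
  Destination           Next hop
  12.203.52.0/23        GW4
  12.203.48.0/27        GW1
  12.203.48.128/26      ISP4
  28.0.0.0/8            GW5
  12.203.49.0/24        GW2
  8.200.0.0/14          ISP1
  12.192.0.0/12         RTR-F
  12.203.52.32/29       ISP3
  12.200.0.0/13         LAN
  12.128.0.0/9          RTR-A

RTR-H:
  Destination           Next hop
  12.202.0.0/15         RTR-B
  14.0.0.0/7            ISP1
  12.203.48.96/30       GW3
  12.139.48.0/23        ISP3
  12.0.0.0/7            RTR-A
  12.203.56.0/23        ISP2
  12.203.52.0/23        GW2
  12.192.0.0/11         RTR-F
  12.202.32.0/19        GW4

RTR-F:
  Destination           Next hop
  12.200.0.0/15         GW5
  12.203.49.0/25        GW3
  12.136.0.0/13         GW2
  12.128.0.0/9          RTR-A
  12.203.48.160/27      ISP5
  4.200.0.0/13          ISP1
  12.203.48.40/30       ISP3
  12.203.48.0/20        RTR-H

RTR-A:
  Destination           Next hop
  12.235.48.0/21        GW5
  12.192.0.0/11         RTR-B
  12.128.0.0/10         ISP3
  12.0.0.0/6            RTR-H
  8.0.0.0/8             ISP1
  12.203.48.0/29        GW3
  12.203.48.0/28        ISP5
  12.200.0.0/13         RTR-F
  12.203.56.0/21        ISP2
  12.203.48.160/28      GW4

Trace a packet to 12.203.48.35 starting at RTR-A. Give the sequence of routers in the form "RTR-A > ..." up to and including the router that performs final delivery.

At RTR-A: longest match for 12.203.48.35 is 12.200.0.0/13 -> RTR-F
At RTR-F: longest match for 12.203.48.35 is 12.203.48.0/20 -> RTR-H
At RTR-H: longest match for 12.203.48.35 is 12.202.0.0/15 -> RTR-B
At RTR-B: longest match for 12.203.48.35 is 12.200.0.0/13 -> LAN

RTR-A > RTR-F > RTR-H > RTR-B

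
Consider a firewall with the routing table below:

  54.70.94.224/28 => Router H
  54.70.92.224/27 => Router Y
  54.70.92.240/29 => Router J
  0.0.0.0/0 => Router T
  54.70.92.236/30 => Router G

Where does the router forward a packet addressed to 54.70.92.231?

Router Y

Routes whose prefix contains 54.70.92.231:
  0.0.0.0/0 (default, matches everything) -> Router T
  54.70.92.224/27 (54.70.92.224 - 54.70.92.255) -> Router Y
More-specific entries that do NOT match:
  54.70.92.236/30 (54.70.92.236 - 54.70.92.239) does not contain 54.70.92.231
  54.70.92.240/29 (54.70.92.240 - 54.70.92.247) does not contain 54.70.92.231
  54.70.94.224/28 (54.70.94.224 - 54.70.94.239) does not contain 54.70.92.231
Longest matching prefix is /27 -> next hop Router Y.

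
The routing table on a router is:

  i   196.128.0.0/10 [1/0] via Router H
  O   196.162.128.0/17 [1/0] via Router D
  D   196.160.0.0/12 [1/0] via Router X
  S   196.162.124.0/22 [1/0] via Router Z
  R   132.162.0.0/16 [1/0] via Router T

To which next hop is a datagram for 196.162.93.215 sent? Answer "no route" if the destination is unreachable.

Router X

Routes whose prefix contains 196.162.93.215:
  196.128.0.0/10 (196.128.0.0 - 196.191.255.255) -> Router H
  196.160.0.0/12 (196.160.0.0 - 196.175.255.255) -> Router X
More-specific entries that do NOT match:
  196.162.124.0/22 (196.162.124.0 - 196.162.127.255) does not contain 196.162.93.215
  196.162.128.0/17 (196.162.128.0 - 196.162.255.255) does not contain 196.162.93.215
  132.162.0.0/16 (132.162.0.0 - 132.162.255.255) does not contain 196.162.93.215
Longest matching prefix is /12 -> next hop Router X.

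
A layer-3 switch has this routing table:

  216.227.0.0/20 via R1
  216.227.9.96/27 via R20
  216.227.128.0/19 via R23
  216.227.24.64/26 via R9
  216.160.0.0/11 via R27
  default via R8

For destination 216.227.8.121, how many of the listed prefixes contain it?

Prefixes containing 216.227.8.121:
  0.0.0.0/0 (default, matches everything)
  216.227.0.0/20 (216.227.0.0 - 216.227.15.255)
Total matching entries: 2.

2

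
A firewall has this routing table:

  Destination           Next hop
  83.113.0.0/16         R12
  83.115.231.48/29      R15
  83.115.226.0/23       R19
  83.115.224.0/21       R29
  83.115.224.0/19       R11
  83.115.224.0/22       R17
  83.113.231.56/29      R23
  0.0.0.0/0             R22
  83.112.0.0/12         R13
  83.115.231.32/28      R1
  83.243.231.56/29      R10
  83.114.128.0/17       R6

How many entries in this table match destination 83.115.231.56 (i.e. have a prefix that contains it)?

Prefixes containing 83.115.231.56:
  0.0.0.0/0 (default, matches everything)
  83.112.0.0/12 (83.112.0.0 - 83.127.255.255)
  83.115.224.0/19 (83.115.224.0 - 83.115.255.255)
  83.115.224.0/21 (83.115.224.0 - 83.115.231.255)
Total matching entries: 4.

4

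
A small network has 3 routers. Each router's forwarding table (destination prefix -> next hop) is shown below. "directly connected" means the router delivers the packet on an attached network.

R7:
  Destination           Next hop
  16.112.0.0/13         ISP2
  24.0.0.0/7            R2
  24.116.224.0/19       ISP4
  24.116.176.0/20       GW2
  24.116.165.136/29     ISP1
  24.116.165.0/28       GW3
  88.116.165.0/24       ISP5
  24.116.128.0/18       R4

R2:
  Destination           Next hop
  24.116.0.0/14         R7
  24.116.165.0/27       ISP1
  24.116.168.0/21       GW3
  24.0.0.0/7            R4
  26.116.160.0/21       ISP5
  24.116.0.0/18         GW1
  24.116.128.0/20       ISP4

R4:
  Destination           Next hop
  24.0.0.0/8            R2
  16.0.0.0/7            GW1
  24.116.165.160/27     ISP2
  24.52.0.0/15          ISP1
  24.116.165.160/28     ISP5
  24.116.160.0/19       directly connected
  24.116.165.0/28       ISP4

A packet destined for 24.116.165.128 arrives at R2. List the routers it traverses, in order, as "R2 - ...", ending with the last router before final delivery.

R2 - R7 - R4

At R2: longest match for 24.116.165.128 is 24.116.0.0/14 -> R7
At R7: longest match for 24.116.165.128 is 24.116.128.0/18 -> R4
At R4: longest match for 24.116.165.128 is 24.116.160.0/19 -> directly connected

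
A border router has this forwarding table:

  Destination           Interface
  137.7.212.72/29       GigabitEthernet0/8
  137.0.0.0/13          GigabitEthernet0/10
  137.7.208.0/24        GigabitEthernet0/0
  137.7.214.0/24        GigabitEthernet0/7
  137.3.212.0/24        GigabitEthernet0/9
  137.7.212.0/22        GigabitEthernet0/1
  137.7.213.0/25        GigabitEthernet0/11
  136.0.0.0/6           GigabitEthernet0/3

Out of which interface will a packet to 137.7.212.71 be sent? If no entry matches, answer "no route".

Routes whose prefix contains 137.7.212.71:
  136.0.0.0/6 (136.0.0.0 - 139.255.255.255) -> GigabitEthernet0/3
  137.0.0.0/13 (137.0.0.0 - 137.7.255.255) -> GigabitEthernet0/10
  137.7.212.0/22 (137.7.212.0 - 137.7.215.255) -> GigabitEthernet0/1
More-specific entries that do NOT match:
  137.7.212.72/29 (137.7.212.72 - 137.7.212.79) does not contain 137.7.212.71
  137.7.213.0/25 (137.7.213.0 - 137.7.213.127) does not contain 137.7.212.71
  137.7.208.0/24 (137.7.208.0 - 137.7.208.255) does not contain 137.7.212.71
  137.7.214.0/24 (137.7.214.0 - 137.7.214.255) does not contain 137.7.212.71
  137.3.212.0/24 (137.3.212.0 - 137.3.212.255) does not contain 137.7.212.71
Longest matching prefix is /22 -> interface GigabitEthernet0/1.

GigabitEthernet0/1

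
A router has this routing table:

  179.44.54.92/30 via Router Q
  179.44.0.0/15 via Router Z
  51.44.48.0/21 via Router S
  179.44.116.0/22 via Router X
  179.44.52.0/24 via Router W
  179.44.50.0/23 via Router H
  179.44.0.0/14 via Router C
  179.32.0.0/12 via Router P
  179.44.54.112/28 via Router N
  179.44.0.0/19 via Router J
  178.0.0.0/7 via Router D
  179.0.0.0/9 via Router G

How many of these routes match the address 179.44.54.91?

Prefixes containing 179.44.54.91:
  178.0.0.0/7 (178.0.0.0 - 179.255.255.255)
  179.0.0.0/9 (179.0.0.0 - 179.127.255.255)
  179.32.0.0/12 (179.32.0.0 - 179.47.255.255)
  179.44.0.0/14 (179.44.0.0 - 179.47.255.255)
  179.44.0.0/15 (179.44.0.0 - 179.45.255.255)
Total matching entries: 5.

5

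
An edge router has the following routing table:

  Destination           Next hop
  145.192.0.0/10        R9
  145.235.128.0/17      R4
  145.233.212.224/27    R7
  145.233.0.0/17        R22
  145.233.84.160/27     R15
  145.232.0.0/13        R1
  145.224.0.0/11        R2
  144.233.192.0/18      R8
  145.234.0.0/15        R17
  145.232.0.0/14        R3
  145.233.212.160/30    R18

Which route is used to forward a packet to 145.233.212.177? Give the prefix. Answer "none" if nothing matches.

145.232.0.0/14

Entries matching 145.233.212.177:
  145.192.0.0/10 (145.192.0.0 - 145.255.255.255)
  145.224.0.0/11 (145.224.0.0 - 145.255.255.255)
  145.232.0.0/13 (145.232.0.0 - 145.239.255.255)
  145.232.0.0/14 (145.232.0.0 - 145.235.255.255)
Most specific is 145.232.0.0/14.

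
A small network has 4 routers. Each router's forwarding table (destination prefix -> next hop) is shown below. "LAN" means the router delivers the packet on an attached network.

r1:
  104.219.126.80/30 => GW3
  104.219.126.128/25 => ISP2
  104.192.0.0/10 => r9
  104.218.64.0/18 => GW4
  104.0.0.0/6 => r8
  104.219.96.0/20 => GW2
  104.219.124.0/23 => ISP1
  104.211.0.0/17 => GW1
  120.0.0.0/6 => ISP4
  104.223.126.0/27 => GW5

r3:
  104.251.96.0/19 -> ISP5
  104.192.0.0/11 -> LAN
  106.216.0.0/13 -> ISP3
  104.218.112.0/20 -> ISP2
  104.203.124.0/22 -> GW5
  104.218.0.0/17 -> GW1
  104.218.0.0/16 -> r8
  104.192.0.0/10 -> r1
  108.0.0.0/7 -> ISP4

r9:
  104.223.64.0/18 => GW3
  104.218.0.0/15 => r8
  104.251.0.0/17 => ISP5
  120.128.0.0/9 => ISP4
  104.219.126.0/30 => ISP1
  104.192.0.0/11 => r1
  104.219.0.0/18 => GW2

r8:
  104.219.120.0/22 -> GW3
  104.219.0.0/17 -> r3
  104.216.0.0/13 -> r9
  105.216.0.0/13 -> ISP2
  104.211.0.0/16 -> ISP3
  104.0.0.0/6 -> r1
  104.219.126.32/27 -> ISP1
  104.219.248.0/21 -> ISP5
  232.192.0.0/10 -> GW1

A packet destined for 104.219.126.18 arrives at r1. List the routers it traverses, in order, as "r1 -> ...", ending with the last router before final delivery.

r1 -> r9 -> r8 -> r3

At r1: longest match for 104.219.126.18 is 104.192.0.0/10 -> r9
At r9: longest match for 104.219.126.18 is 104.218.0.0/15 -> r8
At r8: longest match for 104.219.126.18 is 104.219.0.0/17 -> r3
At r3: longest match for 104.219.126.18 is 104.192.0.0/11 -> LAN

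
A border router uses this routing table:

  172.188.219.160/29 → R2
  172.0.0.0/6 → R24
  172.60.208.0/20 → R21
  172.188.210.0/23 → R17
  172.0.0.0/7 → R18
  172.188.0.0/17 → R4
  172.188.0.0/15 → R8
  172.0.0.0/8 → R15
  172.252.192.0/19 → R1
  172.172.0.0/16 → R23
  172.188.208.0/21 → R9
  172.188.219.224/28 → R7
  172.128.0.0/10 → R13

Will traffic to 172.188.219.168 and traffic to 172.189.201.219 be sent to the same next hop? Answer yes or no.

yes

172.188.219.168: longest match 172.188.0.0/15 -> R8
172.189.201.219: longest match 172.188.0.0/15 -> R8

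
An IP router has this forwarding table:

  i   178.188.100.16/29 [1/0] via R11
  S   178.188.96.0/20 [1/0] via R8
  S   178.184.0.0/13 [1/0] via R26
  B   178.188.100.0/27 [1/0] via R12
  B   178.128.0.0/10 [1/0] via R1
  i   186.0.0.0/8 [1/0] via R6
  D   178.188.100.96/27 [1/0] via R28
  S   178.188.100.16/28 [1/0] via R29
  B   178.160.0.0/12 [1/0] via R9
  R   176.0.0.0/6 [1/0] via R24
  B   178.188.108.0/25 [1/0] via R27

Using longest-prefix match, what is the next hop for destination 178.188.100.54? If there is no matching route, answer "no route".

Routes whose prefix contains 178.188.100.54:
  176.0.0.0/6 (176.0.0.0 - 179.255.255.255) -> R24
  178.128.0.0/10 (178.128.0.0 - 178.191.255.255) -> R1
  178.184.0.0/13 (178.184.0.0 - 178.191.255.255) -> R26
  178.188.96.0/20 (178.188.96.0 - 178.188.111.255) -> R8
More-specific entries that do NOT match:
  178.188.100.16/29 (178.188.100.16 - 178.188.100.23) does not contain 178.188.100.54
  178.188.100.16/28 (178.188.100.16 - 178.188.100.31) does not contain 178.188.100.54
  178.188.100.0/27 (178.188.100.0 - 178.188.100.31) does not contain 178.188.100.54
  178.188.100.96/27 (178.188.100.96 - 178.188.100.127) does not contain 178.188.100.54
  178.188.108.0/25 (178.188.108.0 - 178.188.108.127) does not contain 178.188.100.54
Longest matching prefix is /20 -> next hop R8.

R8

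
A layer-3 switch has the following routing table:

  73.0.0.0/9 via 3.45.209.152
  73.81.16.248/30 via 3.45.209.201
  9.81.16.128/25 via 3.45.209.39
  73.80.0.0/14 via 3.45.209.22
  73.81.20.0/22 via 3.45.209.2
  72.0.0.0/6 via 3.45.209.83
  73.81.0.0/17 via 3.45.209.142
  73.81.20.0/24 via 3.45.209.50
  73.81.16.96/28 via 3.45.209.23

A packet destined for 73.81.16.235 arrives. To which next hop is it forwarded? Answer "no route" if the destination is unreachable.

Routes whose prefix contains 73.81.16.235:
  72.0.0.0/6 (72.0.0.0 - 75.255.255.255) -> 3.45.209.83
  73.0.0.0/9 (73.0.0.0 - 73.127.255.255) -> 3.45.209.152
  73.80.0.0/14 (73.80.0.0 - 73.83.255.255) -> 3.45.209.22
  73.81.0.0/17 (73.81.0.0 - 73.81.127.255) -> 3.45.209.142
More-specific entries that do NOT match:
  73.81.16.248/30 (73.81.16.248 - 73.81.16.251) does not contain 73.81.16.235
  73.81.16.96/28 (73.81.16.96 - 73.81.16.111) does not contain 73.81.16.235
  9.81.16.128/25 (9.81.16.128 - 9.81.16.255) does not contain 73.81.16.235
  73.81.20.0/24 (73.81.20.0 - 73.81.20.255) does not contain 73.81.16.235
  73.81.20.0/22 (73.81.20.0 - 73.81.23.255) does not contain 73.81.16.235
Longest matching prefix is /17 -> next hop 3.45.209.142.

3.45.209.142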